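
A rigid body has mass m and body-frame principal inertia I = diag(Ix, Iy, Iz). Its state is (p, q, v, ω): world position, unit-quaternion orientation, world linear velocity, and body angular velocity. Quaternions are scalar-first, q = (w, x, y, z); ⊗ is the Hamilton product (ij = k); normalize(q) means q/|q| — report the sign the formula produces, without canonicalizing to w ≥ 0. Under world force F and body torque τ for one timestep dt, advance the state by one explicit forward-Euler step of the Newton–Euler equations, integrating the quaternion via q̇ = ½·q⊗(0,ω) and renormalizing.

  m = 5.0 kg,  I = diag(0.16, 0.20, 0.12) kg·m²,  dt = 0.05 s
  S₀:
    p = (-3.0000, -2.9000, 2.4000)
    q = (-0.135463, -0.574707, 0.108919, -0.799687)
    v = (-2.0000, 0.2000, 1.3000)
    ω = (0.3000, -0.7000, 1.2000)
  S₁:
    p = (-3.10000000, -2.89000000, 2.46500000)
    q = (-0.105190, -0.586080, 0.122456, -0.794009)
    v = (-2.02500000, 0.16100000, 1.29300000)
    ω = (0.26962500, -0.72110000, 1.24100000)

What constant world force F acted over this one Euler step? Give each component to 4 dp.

F = (-2.5000, -3.9000, -0.7000)

velocity change Δv = (-0.02500000, -0.03900000, -0.00700000)
F = m·Δv/dt = (-2.5000, -3.9000, -0.7000)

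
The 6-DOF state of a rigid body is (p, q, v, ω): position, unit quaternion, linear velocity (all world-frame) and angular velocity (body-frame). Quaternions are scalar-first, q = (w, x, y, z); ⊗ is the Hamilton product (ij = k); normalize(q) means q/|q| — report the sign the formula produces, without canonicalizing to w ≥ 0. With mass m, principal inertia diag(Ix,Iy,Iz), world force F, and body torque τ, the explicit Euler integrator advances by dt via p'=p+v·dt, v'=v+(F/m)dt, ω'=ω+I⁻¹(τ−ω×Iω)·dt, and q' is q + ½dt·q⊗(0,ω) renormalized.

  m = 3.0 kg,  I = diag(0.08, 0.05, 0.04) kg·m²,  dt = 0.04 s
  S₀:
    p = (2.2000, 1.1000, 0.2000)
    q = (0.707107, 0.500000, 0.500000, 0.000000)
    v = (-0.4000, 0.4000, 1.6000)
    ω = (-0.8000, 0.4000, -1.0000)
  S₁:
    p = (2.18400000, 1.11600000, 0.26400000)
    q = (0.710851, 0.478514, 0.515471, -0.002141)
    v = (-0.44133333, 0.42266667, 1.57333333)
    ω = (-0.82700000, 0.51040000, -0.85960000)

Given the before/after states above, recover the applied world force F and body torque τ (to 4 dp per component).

F = (-3.1000, 1.7000, -2.0000)
τ = (-0.0500, 0.1700, 0.1500)

ω₁ − ω₀ = (-0.02700000, 0.11040000, 0.14040000)
I·α + gyro = (-0.0500, 0.1700, 0.1500)
v₁ − v₀ = (-0.04133333, 0.02266667, -0.02666667)
m·(v₁−v₀)/dt = (-3.1000, 1.7000, -2.0000)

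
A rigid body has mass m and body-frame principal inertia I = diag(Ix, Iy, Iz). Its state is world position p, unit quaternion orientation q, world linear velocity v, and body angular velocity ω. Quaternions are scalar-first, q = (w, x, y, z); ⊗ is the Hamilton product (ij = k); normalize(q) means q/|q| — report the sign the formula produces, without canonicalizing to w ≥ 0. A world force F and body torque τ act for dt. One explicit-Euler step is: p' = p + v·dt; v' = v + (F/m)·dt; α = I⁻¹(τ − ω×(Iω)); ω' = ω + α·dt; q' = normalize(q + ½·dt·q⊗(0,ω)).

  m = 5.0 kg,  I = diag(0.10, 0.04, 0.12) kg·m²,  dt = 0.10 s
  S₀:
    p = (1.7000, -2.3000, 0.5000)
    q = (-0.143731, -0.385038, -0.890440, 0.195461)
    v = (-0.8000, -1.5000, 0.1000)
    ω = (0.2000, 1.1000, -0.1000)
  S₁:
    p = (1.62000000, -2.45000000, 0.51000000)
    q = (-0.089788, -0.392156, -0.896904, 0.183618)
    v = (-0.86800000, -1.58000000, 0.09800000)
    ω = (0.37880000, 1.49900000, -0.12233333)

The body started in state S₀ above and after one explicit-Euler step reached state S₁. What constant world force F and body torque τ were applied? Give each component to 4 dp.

F = (-3.4000, -4.0000, -0.1000)
τ = (0.1700, 0.1600, -0.0400)

rate change Δω = (0.17880000, 0.39900000, -0.02233333)
gyro term ω₀×Iω₀ = (-0.0088, 0.0004, -0.0132)
applied torque τ = (0.1700, 0.1600, -0.0400)
v₁ − v₀ = (-0.06800000, -0.08000000, -0.00200000)
applied force F = (-3.4000, -4.0000, -0.1000)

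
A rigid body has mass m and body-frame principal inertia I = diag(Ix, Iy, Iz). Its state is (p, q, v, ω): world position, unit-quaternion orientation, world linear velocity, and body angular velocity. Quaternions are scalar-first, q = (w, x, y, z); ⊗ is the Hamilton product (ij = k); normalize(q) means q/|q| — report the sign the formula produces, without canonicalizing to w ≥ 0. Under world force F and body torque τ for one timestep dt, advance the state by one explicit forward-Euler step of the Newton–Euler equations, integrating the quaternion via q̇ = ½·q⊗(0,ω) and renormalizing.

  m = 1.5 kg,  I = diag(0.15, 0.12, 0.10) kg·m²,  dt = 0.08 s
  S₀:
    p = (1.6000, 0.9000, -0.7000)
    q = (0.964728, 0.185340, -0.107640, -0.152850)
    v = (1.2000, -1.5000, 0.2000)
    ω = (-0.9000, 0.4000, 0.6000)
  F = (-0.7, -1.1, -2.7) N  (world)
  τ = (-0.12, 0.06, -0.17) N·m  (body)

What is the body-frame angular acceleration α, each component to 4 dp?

α = (-0.7680, 0.7250, -1.8080)

ω×(Iω) gyroscopic = (-0.0048, -0.0270, 0.0108)
angular accel α = (-0.7680, 0.7250, -1.8080)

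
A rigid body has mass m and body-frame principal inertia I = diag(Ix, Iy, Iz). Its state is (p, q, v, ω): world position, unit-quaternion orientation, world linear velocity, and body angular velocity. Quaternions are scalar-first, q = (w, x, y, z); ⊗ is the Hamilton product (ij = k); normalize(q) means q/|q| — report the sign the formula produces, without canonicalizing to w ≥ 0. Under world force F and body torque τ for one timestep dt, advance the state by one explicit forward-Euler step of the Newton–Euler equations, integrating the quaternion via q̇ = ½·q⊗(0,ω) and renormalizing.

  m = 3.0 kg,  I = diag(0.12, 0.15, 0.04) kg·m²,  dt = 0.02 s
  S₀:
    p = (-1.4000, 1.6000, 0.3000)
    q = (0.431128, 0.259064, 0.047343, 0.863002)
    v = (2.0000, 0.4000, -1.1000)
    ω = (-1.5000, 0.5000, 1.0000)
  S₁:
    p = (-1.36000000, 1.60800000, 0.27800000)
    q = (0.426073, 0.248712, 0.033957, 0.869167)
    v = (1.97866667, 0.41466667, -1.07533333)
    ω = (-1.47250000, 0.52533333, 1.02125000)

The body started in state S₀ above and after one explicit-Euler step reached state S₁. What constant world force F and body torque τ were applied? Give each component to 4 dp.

ω₁ − ω₀ = (0.02750000, 0.02533333, 0.02125000)
gyro term ω₀×Iω₀ = (-0.0550, -0.1200, -0.0225)
I·α + gyro = (0.1100, 0.0700, 0.0200)
Δv = v₁−v₀ = (-0.02133333, 0.01466667, 0.02466667)
F = m·Δv/dt = (-3.2000, 2.2000, 3.7000)

F = (-3.2000, 2.2000, 3.7000)
τ = (0.1100, 0.0700, 0.0200)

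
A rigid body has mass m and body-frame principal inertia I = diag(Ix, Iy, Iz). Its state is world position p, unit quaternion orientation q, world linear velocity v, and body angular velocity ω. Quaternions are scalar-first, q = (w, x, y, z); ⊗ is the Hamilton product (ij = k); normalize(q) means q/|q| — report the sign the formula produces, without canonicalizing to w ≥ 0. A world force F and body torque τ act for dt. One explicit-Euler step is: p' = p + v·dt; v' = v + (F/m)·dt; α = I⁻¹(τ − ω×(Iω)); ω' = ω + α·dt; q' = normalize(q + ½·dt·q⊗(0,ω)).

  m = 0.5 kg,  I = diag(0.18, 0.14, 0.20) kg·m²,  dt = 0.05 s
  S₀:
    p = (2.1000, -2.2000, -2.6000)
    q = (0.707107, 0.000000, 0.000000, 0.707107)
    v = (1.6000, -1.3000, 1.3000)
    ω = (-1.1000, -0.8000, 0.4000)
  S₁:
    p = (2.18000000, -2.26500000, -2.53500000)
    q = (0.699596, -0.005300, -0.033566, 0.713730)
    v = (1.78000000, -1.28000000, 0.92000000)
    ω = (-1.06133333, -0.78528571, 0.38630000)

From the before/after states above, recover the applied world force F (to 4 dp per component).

F = (1.8000, 0.2000, -3.8000)

velocity change Δv = (0.18000000, 0.02000000, -0.38000000)
applied force F = (1.8000, 0.2000, -3.8000)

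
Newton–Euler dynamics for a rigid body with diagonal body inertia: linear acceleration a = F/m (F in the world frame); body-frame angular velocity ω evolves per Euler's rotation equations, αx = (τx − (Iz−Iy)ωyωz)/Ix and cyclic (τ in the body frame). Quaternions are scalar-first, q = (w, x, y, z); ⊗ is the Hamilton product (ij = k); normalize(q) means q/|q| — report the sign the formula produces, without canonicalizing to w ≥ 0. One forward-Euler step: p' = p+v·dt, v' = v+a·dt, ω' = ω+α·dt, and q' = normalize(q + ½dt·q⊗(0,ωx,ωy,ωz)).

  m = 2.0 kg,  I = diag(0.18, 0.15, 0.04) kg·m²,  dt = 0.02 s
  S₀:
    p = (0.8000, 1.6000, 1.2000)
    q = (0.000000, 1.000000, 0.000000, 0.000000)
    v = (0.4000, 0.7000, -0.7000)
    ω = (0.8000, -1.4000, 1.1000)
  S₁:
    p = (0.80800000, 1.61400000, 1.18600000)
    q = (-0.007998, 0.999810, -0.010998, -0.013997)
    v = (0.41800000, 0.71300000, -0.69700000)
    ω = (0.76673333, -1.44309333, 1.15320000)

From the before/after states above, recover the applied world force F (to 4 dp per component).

F = (1.8000, 1.3000, 0.3000)

Δv = v₁−v₀ = (0.01800000, 0.01300000, 0.00300000)
applied force F = (1.8000, 1.3000, 0.3000)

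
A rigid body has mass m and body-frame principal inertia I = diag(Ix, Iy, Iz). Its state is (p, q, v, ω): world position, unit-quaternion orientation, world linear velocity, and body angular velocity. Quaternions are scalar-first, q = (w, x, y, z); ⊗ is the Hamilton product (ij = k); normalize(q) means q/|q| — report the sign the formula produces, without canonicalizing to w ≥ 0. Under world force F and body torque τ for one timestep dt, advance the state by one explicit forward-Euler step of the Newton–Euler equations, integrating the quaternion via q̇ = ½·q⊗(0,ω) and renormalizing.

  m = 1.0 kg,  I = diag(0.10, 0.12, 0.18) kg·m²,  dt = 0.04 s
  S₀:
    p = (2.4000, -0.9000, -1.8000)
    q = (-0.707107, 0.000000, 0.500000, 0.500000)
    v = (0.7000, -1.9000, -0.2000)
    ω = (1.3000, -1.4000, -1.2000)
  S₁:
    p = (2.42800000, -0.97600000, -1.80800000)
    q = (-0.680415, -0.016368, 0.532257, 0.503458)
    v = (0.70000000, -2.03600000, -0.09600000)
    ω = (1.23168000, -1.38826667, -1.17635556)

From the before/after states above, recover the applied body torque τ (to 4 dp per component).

ω₁ − ω₀ = (-0.06832000, 0.01173333, 0.02364444)
gyro term ω₀×Iω₀ = (0.1008, 0.1248, -0.0364)
applied torque τ = (-0.0700, 0.1600, 0.0700)

τ = (-0.0700, 0.1600, 0.0700)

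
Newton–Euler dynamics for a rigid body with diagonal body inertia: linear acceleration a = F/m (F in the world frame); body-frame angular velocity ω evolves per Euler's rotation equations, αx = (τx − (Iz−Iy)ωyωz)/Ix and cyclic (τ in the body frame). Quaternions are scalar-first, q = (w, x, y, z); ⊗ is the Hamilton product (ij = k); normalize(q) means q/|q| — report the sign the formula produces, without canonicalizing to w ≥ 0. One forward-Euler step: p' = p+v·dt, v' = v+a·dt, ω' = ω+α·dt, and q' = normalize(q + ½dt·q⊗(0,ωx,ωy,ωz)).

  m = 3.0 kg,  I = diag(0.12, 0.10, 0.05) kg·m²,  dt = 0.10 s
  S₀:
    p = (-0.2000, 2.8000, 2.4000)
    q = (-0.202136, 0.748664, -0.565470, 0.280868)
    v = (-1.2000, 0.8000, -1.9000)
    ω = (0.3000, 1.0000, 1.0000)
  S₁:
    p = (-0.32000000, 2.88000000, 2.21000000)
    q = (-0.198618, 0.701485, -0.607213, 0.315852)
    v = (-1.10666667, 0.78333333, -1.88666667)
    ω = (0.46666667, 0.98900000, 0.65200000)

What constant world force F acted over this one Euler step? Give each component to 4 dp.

Δv = v₁−v₀ = (0.09333333, -0.01666667, 0.01333333)
m·(v₁−v₀)/dt = (2.8000, -0.5000, 0.4000)

F = (2.8000, -0.5000, 0.4000)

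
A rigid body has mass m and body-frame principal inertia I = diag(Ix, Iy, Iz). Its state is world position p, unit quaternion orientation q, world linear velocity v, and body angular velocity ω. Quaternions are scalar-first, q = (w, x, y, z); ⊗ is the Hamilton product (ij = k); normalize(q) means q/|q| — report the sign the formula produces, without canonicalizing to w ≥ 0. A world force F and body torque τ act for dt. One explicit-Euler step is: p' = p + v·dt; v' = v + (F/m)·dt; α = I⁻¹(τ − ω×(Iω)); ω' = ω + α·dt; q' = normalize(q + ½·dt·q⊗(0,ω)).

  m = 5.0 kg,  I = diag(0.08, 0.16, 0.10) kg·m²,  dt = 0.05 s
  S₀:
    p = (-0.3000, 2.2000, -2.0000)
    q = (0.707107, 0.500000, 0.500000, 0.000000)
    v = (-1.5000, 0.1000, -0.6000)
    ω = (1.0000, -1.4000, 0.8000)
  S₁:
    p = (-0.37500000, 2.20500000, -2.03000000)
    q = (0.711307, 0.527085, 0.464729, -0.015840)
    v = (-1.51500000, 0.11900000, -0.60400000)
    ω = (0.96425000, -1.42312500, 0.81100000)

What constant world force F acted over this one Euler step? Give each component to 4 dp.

F = (-1.5000, 1.9000, -0.4000)

v₁ − v₀ = (-0.01500000, 0.01900000, -0.00400000)
applied force F = (-1.5000, 1.9000, -0.4000)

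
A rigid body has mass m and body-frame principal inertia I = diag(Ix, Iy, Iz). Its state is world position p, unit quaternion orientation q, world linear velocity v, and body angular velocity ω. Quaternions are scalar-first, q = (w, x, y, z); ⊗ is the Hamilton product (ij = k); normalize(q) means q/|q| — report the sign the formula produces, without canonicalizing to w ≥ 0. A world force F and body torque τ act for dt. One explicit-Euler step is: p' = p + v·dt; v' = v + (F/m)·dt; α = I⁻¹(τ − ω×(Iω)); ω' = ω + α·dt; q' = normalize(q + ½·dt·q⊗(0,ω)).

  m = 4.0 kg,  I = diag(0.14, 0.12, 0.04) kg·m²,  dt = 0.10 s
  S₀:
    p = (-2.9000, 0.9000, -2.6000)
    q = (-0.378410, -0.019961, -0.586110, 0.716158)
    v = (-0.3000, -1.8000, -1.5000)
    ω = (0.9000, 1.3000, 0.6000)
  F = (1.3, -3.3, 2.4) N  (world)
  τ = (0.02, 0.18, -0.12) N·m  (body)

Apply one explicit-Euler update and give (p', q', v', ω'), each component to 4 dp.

angular accel α = (0.5886, 1.0500, -2.4150)
ω + α·dt = (0.9589, 1.4050, 0.3585)
Hamilton product q⊗(0,ω) = (0.3502131, -1.6232404, 0.1645858, 0.2745037)
updated quaternion q' = (-0.3596, -0.1008, -0.5758, 0.7273)
a = (0.3250, -0.8250, 0.6000)
new position p' = (-2.9300, 0.7200, -2.7500)
new velocity v' = (-0.2675, -1.8825, -1.4400)

p' = (-2.9300, 0.7200, -2.7500)
q' = (-0.3596, -0.1008, -0.5758, 0.7273)
v' = (-0.2675, -1.8825, -1.4400)
ω' = (0.9589, 1.4050, 0.3585)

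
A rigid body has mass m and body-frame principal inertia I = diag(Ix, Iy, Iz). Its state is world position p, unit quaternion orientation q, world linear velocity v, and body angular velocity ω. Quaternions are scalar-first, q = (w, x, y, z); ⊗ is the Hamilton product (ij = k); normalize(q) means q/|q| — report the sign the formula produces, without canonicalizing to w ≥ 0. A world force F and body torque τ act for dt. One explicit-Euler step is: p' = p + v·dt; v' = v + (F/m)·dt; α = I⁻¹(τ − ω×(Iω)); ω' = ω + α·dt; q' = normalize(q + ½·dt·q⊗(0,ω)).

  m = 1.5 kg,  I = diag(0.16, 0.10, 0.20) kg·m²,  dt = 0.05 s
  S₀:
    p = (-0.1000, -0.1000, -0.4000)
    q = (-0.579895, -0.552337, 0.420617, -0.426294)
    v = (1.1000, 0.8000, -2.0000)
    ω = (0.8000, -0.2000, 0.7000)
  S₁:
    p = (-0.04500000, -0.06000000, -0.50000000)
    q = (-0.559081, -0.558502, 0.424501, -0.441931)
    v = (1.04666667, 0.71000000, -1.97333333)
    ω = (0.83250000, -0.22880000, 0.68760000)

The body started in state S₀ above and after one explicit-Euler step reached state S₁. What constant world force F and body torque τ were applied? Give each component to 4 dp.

F = (-1.6000, -2.7000, 0.8000)
τ = (0.0900, -0.0800, -0.0400)

v₁ − v₀ = (-0.05333333, -0.09000000, 0.02666667)
applied force F = (-1.6000, -2.7000, 0.8000)
rate change Δω = (0.03250000, -0.02880000, -0.01240000)
applied torque τ = (0.0900, -0.0800, -0.0400)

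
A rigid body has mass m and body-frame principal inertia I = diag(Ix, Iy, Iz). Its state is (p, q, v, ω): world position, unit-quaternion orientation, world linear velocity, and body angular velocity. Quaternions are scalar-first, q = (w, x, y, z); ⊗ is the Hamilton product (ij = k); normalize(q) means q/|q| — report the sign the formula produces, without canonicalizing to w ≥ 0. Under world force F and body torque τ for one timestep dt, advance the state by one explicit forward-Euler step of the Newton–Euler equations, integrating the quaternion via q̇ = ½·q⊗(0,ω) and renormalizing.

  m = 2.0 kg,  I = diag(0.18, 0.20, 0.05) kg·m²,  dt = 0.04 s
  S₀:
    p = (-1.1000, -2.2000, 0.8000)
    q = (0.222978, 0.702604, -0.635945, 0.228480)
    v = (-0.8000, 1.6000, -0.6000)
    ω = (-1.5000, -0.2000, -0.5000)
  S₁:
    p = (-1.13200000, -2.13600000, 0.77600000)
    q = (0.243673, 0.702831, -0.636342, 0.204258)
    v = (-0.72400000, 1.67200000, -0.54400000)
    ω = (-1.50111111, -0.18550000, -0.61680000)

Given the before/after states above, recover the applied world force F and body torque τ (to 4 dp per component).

ω₁ − ω₀ = (-0.00111111, 0.01450000, -0.11680000)
gyro term ω₀×Iω₀ = (-0.0150, 0.0975, 0.0060)
I·α + gyro = (-0.0200, 0.1700, -0.1400)
velocity change Δv = (0.07600000, 0.07200000, 0.05600000)
F = m·Δv/dt = (3.8000, 3.6000, 2.8000)

F = (3.8000, 3.6000, 2.8000)
τ = (-0.0200, 0.1700, -0.1400)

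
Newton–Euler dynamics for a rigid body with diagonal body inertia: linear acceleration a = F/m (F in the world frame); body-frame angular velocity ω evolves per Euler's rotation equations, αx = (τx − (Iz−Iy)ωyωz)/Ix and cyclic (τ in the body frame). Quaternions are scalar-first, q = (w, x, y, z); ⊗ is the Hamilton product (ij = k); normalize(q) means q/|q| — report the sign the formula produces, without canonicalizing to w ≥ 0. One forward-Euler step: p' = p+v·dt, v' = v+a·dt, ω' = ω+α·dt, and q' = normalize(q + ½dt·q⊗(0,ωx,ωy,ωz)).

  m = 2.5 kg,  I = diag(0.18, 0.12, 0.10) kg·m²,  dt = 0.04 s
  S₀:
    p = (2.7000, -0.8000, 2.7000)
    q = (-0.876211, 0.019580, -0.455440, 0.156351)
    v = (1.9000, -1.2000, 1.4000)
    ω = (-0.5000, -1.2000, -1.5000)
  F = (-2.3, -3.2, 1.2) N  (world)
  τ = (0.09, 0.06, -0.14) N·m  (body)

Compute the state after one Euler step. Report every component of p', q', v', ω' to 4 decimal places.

p' = (2.7760, -0.8480, 2.7560)
q' = (-0.8816, 0.0457, -0.4350, 0.1775)
v' = (1.8632, -1.2512, 1.4192)
ω' = (-0.4720, -1.2000, -1.5416)

precession coupling ω×(Iω) = (-0.0360, 0.0600, -0.0360)
α = I⁻¹(τ − ω×Iω) = (0.7000, 0.0000, -1.0400)
new body rate ω' = (-0.4720, -1.2000, -1.5416)
2q̇ = q⊗(0,ω) = (-0.3022115, 1.3088867, 1.0026477, 1.0631005)
q' = normalize(q + ½dt·q⊗(0,ω)) = (-0.8816, 0.0457, -0.4350, 0.1775)
p + v·dt = (2.7760, -0.8480, 2.7560)
new velocity v' = (1.8632, -1.2512, 1.4192)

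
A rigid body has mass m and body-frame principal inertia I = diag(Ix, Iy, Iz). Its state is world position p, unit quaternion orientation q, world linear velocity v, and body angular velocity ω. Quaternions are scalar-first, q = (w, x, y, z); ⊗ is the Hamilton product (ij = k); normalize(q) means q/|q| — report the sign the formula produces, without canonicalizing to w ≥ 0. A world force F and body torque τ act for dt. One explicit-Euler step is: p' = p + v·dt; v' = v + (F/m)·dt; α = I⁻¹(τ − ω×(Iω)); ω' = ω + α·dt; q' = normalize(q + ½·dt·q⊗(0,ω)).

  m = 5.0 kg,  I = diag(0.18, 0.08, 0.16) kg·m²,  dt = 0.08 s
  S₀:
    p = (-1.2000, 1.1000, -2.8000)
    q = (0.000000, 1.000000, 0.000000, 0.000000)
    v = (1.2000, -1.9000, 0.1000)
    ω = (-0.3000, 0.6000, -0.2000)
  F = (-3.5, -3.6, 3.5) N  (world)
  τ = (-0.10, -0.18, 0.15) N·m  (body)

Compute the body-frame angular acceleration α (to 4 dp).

ω×(Iω) gyroscopic = (-0.0096, 0.0012, 0.0180)
α = I⁻¹(τ − ω×Iω) = (-0.5022, -2.2650, 0.8250)

α = (-0.5022, -2.2650, 0.8250)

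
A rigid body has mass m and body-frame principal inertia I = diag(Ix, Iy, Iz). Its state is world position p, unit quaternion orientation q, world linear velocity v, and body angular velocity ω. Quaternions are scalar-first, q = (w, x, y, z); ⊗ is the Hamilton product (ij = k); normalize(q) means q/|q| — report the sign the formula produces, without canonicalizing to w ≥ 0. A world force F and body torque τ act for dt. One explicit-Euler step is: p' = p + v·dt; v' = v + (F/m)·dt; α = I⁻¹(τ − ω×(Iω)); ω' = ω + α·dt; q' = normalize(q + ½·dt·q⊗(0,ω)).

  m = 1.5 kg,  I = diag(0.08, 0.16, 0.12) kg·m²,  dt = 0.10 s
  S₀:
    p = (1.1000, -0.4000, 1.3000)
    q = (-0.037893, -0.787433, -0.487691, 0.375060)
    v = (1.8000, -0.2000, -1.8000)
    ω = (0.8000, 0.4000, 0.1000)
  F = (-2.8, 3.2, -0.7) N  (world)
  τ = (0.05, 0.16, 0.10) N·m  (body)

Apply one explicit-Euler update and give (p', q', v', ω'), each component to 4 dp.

α = I⁻¹(τ − ω×Iω) = (0.6450, 1.0200, 0.6200)
ω' = ω + α·dt = (0.8645, 0.5020, 0.1620)
2q̇ = q⊗(0,ω) = (0.7875168, -0.2291075, 0.3636341, 0.0713903)
q' = normalize(q + ½dt·q⊗(0,ω)) = (0.0015, -0.7981, -0.4690, 0.3782)
a = F/m = (-1.8667, 2.1333, -0.4667)
new position p' = (1.2800, -0.4200, 1.1200)
v' = v + a·dt = (1.6133, 0.0133, -1.8467)

p' = (1.2800, -0.4200, 1.1200)
q' = (0.0015, -0.7981, -0.4690, 0.3782)
v' = (1.6133, 0.0133, -1.8467)
ω' = (0.8645, 0.5020, 0.1620)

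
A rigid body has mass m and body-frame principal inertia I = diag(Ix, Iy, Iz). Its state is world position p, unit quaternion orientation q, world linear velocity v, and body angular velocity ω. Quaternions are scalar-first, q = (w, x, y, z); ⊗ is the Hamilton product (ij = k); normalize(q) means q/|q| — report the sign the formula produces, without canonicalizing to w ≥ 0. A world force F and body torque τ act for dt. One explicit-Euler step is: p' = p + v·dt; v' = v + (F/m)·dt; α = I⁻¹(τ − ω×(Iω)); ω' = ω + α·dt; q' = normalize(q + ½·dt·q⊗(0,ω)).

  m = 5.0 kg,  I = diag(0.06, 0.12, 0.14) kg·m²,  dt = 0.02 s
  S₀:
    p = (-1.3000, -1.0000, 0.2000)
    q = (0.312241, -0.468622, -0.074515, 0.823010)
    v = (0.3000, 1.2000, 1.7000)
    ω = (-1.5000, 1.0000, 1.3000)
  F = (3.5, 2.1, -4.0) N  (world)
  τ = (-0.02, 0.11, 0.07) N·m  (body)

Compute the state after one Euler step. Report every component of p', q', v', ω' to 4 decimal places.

α = I⁻¹(τ − ω×Iω) = (-0.7667, -0.3833, 1.1429)
new body rate ω' = (-1.5153, 0.9923, 1.3229)
Hamilton product q⊗(0,ω) = (-1.6983310, -1.3882410, -0.3130654, -0.1744812)
q' = normalize(q + ½dt·q⊗(0,ω)) = (0.2952, -0.4824, -0.0776, 0.8211)
a = (0.7000, 0.4200, -0.8000)
new position p' = (-1.2940, -0.9760, 0.2340)
new velocity v' = (0.3140, 1.2084, 1.6840)

p' = (-1.2940, -0.9760, 0.2340)
q' = (0.2952, -0.4824, -0.0776, 0.8211)
v' = (0.3140, 1.2084, 1.6840)
ω' = (-1.5153, 0.9923, 1.3229)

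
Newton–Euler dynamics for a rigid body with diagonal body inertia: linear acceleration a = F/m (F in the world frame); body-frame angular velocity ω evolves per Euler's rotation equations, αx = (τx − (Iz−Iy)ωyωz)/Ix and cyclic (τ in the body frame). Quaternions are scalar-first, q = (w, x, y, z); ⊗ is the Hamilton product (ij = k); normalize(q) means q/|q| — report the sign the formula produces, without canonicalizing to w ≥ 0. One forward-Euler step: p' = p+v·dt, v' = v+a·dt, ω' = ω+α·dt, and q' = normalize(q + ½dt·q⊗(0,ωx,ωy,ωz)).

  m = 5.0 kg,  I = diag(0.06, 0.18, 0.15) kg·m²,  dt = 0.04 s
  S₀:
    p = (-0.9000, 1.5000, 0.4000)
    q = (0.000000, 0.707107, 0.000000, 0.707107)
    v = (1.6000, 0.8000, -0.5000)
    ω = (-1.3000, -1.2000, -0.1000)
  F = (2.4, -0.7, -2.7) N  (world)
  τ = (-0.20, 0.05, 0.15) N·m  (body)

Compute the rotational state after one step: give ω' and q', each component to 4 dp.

ω' = (-1.4309, -1.1863, -0.1099)
q' = (0.0198, 0.7236, -0.0170, 0.6897)

angular accel α = (-3.2733, 0.3428, -0.2480)
ω + α·dt = (-1.4309, -1.1863, -0.1099)
Hamilton product q⊗(0,ω) = (0.9899498, 0.8485284, -0.8485284, -0.8485284)
q + ½dt·q⊗(0,ω), renormalized = (0.0198, 0.7236, -0.0170, 0.6897)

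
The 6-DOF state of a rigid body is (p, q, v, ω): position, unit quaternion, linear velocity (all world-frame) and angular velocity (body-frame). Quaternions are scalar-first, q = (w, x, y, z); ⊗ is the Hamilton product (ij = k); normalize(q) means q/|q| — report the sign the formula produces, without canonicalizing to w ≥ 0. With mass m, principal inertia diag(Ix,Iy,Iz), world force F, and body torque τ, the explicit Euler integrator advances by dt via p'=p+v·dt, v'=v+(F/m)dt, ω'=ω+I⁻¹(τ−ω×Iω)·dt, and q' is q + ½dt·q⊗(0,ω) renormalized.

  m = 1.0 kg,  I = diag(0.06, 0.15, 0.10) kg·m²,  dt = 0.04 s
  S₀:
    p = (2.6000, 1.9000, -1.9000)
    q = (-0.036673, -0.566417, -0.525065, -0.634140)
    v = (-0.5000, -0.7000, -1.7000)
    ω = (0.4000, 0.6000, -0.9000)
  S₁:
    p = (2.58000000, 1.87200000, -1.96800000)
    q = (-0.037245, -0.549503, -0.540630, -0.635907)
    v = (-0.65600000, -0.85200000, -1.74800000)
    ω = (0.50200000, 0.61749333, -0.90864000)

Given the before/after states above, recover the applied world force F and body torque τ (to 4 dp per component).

F = (-3.9000, -3.8000, -1.2000)
τ = (0.1800, 0.0800, 0.0000)

velocity change Δv = (-0.15600000, -0.15200000, -0.04800000)
applied force F = (-3.9000, -3.8000, -1.2000)
ω₁ − ω₀ = (0.10200000, 0.01749333, -0.00864000)
precession coupling = (0.0270, 0.0144, 0.0216)
τ = I·(Δω/dt) + ω₀×(Iω₀) = (0.1800, 0.0800, 0.0000)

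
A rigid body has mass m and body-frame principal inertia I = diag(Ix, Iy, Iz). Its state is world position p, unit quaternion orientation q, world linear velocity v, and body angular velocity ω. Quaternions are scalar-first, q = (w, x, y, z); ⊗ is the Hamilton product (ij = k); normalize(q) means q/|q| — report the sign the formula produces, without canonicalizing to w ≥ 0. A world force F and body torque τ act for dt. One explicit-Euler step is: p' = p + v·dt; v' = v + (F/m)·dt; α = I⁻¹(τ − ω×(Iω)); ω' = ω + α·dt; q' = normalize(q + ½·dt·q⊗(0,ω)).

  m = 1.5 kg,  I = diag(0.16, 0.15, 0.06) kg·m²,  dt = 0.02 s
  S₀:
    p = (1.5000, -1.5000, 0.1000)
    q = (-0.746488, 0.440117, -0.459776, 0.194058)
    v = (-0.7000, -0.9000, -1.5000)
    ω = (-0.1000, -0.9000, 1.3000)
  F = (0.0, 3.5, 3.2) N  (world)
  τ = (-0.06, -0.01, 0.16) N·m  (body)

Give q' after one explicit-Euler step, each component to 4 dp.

q⊗(0,ω) = (-0.6220621, -0.3484078, 0.0802813, -1.4125173)
updated quaternion q' = (-0.7526, 0.4366, -0.4589, 0.1799)

q' = (-0.7526, 0.4366, -0.4589, 0.1799)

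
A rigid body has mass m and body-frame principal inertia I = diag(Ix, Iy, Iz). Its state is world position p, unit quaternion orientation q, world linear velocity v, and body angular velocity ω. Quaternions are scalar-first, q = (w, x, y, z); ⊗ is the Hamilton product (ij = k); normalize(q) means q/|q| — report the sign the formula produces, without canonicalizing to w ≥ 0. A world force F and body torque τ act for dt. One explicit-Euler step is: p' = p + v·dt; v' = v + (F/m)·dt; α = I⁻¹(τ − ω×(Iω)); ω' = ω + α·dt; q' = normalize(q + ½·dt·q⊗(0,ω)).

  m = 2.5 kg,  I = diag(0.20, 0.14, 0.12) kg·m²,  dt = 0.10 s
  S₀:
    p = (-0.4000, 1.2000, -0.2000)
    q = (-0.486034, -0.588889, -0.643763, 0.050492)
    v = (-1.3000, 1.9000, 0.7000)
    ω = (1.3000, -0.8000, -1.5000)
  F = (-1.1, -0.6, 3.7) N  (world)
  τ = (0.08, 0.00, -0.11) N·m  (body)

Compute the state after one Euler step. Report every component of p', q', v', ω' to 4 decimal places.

p' = (-0.5300, 1.3900, -0.1300)
q' = (-0.4671, -0.5669, -0.6614, 0.1515)
v' = (-1.3440, 1.8760, 0.8480)
ω' = (1.3520, -0.6886, -1.6437)

α = I⁻¹(τ − ω×Iω) = (0.5200, 1.1143, -1.4367)
ω + α·dt = (1.3520, -0.6886, -1.6437)
Hamilton product q⊗(0,ω) = (0.3262833, 0.3741939, -0.4288667, 2.0370541)
q + ½dt·q⊗(0,ω), renormalized = (-0.4671, -0.5669, -0.6614, 0.1515)
p' = p + v·dt = (-0.5300, 1.3900, -0.1300)
v + (F/m)dt = (-1.3440, 1.8760, 0.8480)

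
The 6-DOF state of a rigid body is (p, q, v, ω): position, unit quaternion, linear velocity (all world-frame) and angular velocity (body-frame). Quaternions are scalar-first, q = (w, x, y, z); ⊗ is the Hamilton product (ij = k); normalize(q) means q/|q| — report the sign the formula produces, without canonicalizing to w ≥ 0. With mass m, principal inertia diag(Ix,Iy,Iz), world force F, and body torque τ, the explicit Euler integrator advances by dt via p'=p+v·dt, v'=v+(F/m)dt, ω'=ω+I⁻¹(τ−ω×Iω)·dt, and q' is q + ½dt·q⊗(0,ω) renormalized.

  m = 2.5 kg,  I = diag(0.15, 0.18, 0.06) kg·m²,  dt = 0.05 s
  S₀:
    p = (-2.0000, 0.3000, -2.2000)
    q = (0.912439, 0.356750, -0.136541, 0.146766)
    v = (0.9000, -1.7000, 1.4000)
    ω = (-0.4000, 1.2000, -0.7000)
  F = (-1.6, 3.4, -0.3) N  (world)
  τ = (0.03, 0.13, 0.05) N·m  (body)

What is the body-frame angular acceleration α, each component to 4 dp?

gyro term ω×Iω = (0.1008, 0.0252, -0.0144)
α = I⁻¹(τ − ω×Iω) = (-0.4720, 0.5822, 1.0733)

α = (-0.4720, 0.5822, 1.0733)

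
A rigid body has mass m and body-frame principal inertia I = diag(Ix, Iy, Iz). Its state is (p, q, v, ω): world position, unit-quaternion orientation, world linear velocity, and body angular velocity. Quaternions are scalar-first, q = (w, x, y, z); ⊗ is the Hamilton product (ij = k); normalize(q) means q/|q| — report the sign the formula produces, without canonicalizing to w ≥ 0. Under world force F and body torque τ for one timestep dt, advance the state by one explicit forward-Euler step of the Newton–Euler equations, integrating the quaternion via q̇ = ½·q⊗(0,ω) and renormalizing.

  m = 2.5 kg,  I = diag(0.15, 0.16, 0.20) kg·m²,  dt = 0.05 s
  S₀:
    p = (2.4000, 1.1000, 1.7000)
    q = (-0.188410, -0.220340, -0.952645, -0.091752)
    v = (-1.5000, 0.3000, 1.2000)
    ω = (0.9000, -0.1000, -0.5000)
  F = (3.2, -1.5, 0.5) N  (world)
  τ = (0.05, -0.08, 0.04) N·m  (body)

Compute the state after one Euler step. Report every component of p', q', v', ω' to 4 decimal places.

ω×(Iω) gyroscopic = (0.0020, 0.0225, -0.0009)
α = I⁻¹(τ − ω×Iω) = (0.3200, -0.6406, 0.2045)
ω + α·dt = (0.9160, -0.1320, -0.4898)
q⊗(0,ω) = (0.0571655, 0.2975783, -0.1739058, 0.9736195)
updated quaternion q' = (-0.1869, -0.2128, -0.9567, -0.0674)
a = (1.2800, -0.6000, 0.2000)
p + v·dt = (2.3250, 1.1150, 1.7600)
v + (F/m)dt = (-1.4360, 0.2700, 1.2100)

p' = (2.3250, 1.1150, 1.7600)
q' = (-0.1869, -0.2128, -0.9567, -0.0674)
v' = (-1.4360, 0.2700, 1.2100)
ω' = (0.9160, -0.1320, -0.4898)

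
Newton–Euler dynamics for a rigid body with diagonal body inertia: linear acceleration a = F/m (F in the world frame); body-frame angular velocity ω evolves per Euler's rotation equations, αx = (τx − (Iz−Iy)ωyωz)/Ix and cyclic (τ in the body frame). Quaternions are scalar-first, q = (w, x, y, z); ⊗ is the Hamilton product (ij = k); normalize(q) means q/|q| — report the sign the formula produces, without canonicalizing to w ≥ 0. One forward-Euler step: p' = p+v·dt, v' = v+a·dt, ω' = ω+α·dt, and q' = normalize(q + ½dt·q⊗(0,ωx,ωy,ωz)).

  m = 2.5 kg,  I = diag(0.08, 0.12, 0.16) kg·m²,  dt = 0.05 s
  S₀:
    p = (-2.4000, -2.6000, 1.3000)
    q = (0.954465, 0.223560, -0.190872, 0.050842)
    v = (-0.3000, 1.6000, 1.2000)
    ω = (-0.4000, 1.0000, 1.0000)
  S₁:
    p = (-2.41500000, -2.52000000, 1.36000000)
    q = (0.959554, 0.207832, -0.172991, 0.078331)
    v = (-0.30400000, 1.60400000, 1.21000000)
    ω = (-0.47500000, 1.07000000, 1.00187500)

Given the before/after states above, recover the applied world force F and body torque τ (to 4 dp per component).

rate change Δω = (-0.07500000, 0.07000000, 0.00187500)
gyro term ω₀×Iω₀ = (0.0400, 0.0320, -0.0160)
τ = I·(Δω/dt) + ω₀×(Iω₀) = (-0.0800, 0.2000, -0.0100)
velocity change Δv = (-0.00400000, 0.00400000, 0.01000000)
m·(v₁−v₀)/dt = (-0.2000, 0.2000, 0.5000)

F = (-0.2000, 0.2000, 0.5000)
τ = (-0.0800, 0.2000, -0.0100)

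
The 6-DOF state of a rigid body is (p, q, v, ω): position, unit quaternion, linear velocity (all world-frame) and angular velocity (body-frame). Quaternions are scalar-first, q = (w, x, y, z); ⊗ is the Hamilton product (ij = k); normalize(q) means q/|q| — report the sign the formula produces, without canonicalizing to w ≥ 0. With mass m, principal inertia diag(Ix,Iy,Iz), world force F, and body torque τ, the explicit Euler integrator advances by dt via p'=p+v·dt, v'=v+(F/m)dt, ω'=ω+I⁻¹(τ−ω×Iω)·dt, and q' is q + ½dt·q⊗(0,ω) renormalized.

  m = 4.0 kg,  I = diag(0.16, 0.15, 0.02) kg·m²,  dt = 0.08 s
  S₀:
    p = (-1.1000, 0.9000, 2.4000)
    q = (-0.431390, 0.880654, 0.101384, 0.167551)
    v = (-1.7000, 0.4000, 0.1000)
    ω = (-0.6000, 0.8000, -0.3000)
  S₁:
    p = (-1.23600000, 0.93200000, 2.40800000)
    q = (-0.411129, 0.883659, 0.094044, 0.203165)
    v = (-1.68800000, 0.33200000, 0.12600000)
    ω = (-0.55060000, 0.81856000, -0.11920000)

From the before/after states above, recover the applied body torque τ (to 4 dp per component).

Δω = ω₁−ω₀ = (0.04940000, 0.01856000, 0.18080000)
τ = I·(Δω/dt) + ω₀×(Iω₀) = (0.1300, 0.0600, 0.0500)

τ = (0.1300, 0.0600, 0.0500)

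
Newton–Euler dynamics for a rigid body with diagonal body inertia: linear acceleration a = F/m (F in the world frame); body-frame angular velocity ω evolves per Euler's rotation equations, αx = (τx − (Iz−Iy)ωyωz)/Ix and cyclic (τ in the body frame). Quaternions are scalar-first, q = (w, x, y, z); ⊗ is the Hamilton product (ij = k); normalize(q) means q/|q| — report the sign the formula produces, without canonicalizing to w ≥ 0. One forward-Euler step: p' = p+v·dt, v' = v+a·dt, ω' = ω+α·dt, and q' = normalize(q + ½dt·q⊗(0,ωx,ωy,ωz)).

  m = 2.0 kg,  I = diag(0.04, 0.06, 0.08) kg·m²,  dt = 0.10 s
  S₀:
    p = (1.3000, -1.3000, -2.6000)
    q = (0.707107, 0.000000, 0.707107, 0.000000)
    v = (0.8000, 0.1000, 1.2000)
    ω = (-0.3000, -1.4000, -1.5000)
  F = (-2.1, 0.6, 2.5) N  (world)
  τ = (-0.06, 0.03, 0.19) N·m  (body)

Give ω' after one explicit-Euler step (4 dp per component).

ω×(Iω) gyroscopic = (0.0420, -0.0180, 0.0084)
angular accel α = (-2.5500, 0.8000, 2.2700)
ω' = ω + α·dt = (-0.5550, -1.3200, -1.2730)

ω' = (-0.5550, -1.3200, -1.2730)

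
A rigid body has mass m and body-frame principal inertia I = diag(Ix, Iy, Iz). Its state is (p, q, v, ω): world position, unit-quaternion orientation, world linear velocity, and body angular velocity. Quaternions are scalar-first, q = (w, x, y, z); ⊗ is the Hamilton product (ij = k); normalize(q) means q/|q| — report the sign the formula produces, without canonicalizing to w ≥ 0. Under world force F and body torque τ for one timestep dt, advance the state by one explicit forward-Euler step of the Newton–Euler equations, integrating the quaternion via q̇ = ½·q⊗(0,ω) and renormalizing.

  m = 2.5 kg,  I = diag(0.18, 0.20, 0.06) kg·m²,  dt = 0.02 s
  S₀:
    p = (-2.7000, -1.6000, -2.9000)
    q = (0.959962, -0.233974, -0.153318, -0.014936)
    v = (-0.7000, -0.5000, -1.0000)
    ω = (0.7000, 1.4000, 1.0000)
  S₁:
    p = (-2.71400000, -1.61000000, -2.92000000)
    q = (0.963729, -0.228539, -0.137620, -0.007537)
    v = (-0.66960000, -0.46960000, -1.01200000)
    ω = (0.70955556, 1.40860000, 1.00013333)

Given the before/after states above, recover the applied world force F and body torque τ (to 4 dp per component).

F = (3.8000, 3.8000, -1.5000)
τ = (-0.1100, 0.1700, 0.0200)

v₁ − v₀ = (0.03040000, 0.03040000, -0.01200000)
m·(v₁−v₀)/dt = (3.8000, 3.8000, -1.5000)
rate change Δω = (0.00955556, 0.00860000, 0.00013333)
ω₀×(Iω₀) = (-0.1960, 0.0840, 0.0196)
τ = I·(Δω/dt) + ω₀×(Iω₀) = (-0.1100, 0.1700, 0.0200)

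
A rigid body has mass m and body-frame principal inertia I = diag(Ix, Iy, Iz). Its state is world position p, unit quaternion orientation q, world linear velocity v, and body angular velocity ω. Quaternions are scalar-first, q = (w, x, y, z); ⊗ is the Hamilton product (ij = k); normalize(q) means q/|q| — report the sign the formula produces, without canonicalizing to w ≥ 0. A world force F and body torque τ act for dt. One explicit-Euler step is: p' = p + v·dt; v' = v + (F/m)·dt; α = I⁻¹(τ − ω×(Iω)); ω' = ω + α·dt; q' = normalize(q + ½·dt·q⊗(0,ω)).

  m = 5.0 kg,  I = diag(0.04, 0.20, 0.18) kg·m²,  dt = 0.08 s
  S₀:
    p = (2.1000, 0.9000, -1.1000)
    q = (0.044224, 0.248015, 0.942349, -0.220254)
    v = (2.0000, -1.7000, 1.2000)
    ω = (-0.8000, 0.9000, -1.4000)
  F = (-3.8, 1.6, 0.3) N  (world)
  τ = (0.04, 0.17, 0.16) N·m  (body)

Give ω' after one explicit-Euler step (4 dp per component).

gyro term ω×Iω = (0.0252, -0.1568, -0.1152)
(τ − ω×Iω)/I = (0.3700, 1.6340, 1.5289)
new body rate ω' = (-0.7704, 1.0307, -1.2777)

ω' = (-0.7704, 1.0307, -1.2777)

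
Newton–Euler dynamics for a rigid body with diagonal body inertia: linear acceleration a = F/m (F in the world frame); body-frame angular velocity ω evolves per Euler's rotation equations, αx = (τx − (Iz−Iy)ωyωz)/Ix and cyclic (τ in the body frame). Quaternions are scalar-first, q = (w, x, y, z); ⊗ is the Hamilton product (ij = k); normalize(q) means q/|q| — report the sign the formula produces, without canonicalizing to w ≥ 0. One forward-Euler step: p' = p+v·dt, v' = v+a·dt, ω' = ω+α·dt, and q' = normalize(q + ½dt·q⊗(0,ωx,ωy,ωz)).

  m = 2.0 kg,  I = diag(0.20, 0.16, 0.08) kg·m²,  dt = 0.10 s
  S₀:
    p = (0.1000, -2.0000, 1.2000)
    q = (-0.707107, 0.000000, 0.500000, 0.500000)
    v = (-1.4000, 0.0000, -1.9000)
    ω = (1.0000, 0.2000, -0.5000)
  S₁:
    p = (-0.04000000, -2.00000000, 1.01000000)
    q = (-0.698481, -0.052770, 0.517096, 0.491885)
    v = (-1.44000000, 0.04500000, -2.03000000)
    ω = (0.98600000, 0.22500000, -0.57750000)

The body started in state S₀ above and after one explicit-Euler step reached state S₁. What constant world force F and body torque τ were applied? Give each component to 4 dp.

F = (-0.8000, 0.9000, -2.6000)
τ = (-0.0200, -0.0200, -0.0700)

v₁ − v₀ = (-0.04000000, 0.04500000, -0.13000000)
F = m·Δv/dt = (-0.8000, 0.9000, -2.6000)
rate change Δω = (-0.01400000, 0.02500000, -0.07750000)
precession coupling = (0.0080, -0.0600, -0.0080)
applied torque τ = (-0.0200, -0.0200, -0.0700)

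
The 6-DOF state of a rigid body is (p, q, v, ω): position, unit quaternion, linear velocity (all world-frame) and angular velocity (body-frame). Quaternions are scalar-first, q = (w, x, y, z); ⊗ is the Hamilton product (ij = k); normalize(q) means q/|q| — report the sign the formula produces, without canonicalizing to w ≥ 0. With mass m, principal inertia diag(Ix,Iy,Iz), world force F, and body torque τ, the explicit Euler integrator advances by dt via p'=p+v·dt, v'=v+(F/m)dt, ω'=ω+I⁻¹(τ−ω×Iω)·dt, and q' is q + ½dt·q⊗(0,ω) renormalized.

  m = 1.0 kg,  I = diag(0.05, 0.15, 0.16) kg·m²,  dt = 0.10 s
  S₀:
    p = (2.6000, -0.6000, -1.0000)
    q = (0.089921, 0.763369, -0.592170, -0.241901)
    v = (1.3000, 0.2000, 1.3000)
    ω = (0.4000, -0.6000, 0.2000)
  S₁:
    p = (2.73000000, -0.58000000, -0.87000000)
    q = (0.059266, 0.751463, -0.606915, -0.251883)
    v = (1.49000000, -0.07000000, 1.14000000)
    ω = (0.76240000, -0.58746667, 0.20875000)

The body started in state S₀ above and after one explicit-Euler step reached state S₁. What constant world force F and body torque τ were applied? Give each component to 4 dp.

rate change Δω = (0.36240000, 0.01253333, 0.00875000)
ω₀×(Iω₀) = (-0.0012, -0.0088, -0.0240)
applied torque τ = (0.1800, 0.0100, -0.0100)
Δv = v₁−v₀ = (0.19000000, -0.27000000, -0.16000000)
F = m·Δv/dt = (1.9000, -2.7000, -1.6000)

F = (1.9000, -2.7000, -1.6000)
τ = (0.1800, 0.0100, -0.0100)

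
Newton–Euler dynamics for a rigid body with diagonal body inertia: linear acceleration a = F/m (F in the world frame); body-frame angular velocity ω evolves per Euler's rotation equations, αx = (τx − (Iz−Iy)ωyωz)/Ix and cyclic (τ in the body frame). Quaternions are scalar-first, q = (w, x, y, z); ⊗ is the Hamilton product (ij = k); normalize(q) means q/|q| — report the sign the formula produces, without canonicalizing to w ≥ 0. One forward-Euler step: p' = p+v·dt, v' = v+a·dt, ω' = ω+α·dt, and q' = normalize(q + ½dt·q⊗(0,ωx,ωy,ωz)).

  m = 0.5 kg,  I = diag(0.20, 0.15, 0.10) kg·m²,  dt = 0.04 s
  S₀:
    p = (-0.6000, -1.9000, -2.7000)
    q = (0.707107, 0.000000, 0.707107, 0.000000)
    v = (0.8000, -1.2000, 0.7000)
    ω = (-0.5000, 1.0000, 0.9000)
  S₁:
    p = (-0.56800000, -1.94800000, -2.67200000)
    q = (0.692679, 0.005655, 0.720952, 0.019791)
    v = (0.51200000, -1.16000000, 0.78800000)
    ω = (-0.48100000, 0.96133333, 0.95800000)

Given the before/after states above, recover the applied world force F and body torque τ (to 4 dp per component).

F = (-3.6000, 0.5000, 1.1000)
τ = (0.0500, -0.1900, 0.1700)

Δω = ω₁−ω₀ = (0.01900000, -0.03866667, 0.05800000)
τ = I·(Δω/dt) + ω₀×(Iω₀) = (0.0500, -0.1900, 0.1700)
v₁ − v₀ = (-0.28800000, 0.04000000, 0.08800000)
m·(v₁−v₀)/dt = (-3.6000, 0.5000, 1.1000)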